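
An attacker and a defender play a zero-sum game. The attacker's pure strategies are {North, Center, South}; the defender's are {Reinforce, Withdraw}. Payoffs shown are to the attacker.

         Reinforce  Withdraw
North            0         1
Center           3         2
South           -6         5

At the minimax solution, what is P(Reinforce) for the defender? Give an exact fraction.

Row minima: North → 0, Center → 2, South → -6; maximin = 2.
Column maxima: Reinforce → 3, Withdraw → 5; minimax = 3.
2 ≠ 3, so there is no saddle point; optimal play is mixed.
North is strictly dominated by Center, so the attacker never plays it.
On the remaining 2×2 (Center, South vs Reinforce, Withdraw):
Let the attacker play Center with probability p. Expected payoff against Reinforce: 3p + (-6)(1−p) = 9p − 6; against Withdraw: 2p + 5(1−p) = −3p + 5.
Setting these equal: 9p − 6 = −3p + 5 ⇒ 12p = 11 ⇒ p = 11/12, and the value is (9)·(11/12) − 6 = 9/4.
For the defender: with q = P(Reinforce), equating Center's and South's payoffs gives q + 2 = −11q + 5 ⇒ q = 1/4.

1/4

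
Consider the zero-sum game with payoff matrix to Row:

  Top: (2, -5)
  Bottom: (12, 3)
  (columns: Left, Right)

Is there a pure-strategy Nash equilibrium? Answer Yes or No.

Yes

Row minima: Top → -5, Bottom → 3; maximin = 3.
Column maxima: Left → 12, Right → 3; minimax = 3.
maximin = minimax = 3, so a saddle point exists.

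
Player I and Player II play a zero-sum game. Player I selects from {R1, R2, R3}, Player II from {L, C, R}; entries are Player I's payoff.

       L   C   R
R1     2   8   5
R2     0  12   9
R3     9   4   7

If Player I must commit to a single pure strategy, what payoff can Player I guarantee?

Row minima: R1 → 2, R2 → 0, R3 → 4.
The best of these is 4.

4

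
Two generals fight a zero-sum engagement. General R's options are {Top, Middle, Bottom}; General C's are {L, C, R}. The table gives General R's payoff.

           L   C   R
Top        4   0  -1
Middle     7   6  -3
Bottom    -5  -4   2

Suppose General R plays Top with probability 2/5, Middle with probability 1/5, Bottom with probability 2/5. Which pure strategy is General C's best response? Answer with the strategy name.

C

If General C plays L, General R's expected payoff is (2/5)·4 + (1/5)·7 + (2/5)·(-5) = 1.
If General C plays C, General R's expected payoff is (2/5)·0 + (1/5)·6 + (2/5)·(-4) = -2/5.
If General C plays R, General R's expected payoff is (2/5)·(-1) + (1/5)·(-3) + (2/5)·2 = -1/5.
General C minimizes General R's payoff; the smallest is -2/5, so the best response is C.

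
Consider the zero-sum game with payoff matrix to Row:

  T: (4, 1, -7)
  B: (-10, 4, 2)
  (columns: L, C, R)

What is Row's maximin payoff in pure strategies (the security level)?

-7

Row minima: T → -7, B → -10.
The best of these is -7.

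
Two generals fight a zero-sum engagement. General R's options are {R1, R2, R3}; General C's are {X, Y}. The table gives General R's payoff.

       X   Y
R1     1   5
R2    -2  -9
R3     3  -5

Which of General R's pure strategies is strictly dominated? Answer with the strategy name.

R1 gives a strictly higher payoff than R2 against every column: 1 > -2, 5 > -9.
So R2 is strictly dominated and General R never plays it.

R2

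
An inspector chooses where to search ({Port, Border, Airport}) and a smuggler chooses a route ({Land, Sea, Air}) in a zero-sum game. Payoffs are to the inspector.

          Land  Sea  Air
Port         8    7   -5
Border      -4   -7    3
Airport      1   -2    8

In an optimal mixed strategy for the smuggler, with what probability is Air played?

9/22

Row minima: Port → -5, Border → -7, Airport → -2; maximin = -2.
Column maxima: Land → 8, Sea → 7, Air → 8; minimax = 7.
-2 ≠ 7, so there is no saddle point; optimal play is mixed.
Border is strictly dominated by Airport, so the inspector never plays it.
Land is strictly dominated by Sea (it gives the inspector strictly more in every row), so the smuggler never plays it.
On the remaining 2×2 (Port, Airport vs Sea, Air):
Let the inspector play Port with probability p. Expected payoff against Sea: 7p + (-2)(1−p) = 9p − 2; against Air: (-5)p + 8(1−p) = −13p + 8.
Setting these equal: 9p − 2 = −13p + 8 ⇒ 22p = 10 ⇒ p = 5/11, and the value is (9)·(5/11) − 2 = 23/11.
For the smuggler: with q = P(Sea), equating Port's and Airport's payoffs gives 12q − 5 = −10q + 8 ⇒ q = 13/22.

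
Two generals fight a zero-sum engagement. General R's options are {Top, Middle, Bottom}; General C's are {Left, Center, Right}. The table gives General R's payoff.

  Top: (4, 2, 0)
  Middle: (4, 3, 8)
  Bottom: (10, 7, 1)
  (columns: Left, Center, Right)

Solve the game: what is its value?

Row minima: Top → 0, Middle → 3, Bottom → 1; maximin = 3.
Column maxima: Left → 10, Center → 7, Right → 8; minimax = 7.
3 ≠ 7, so there is no saddle point; optimal play is mixed.
Top is strictly dominated by Bottom, so General R never plays it.
Left is strictly dominated by Center (it gives General R strictly more in every row), so General C never plays it.
On the remaining 2×2 (Middle, Bottom vs Center, Right):
Let General R play Middle with probability p. Expected payoff against Center: 3p + 7(1−p) = −4p + 7; against Right: 8p + 1(1−p) = 7p + 1.
Setting these equal: −4p + 7 = 7p + 1 ⇒ −11p = -6 ⇒ p = 6/11, and the value is (-4)·(6/11) + 7 = 53/11.
For General C: with q = P(Center), equating Middle's and Bottom's payoffs gives −5q + 8 = 6q + 1 ⇒ q = 7/11.

53/11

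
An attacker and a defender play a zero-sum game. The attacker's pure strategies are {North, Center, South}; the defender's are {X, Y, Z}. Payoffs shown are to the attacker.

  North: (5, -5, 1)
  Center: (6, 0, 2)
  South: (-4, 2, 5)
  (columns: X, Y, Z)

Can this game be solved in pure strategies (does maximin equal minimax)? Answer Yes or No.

No

Row minima: North → -5, Center → 0, South → -4; maximin = 0.
Column maxima: X → 6, Y → 2, Z → 5; minimax = 2.
0 ≠ 2, so no pure-strategy equilibrium exists.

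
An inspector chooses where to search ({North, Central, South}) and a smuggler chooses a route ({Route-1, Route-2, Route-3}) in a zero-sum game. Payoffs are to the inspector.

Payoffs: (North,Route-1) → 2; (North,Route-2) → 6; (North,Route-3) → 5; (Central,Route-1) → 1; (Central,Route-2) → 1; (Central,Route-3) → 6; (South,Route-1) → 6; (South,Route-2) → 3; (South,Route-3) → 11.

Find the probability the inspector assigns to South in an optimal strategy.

4/7

Row minima: North → 2, Central → 1, South → 3; maximin = 3.
Column maxima: Route-1 → 6, Route-2 → 6, Route-3 → 11; minimax = 6.
3 ≠ 6, so there is no saddle point; optimal play is mixed.
Central is strictly dominated by South, so the inspector never plays it.
Route-3 is strictly dominated by Route-1 (it gives the inspector strictly more in every row), so the smuggler never plays it.
On the remaining 2×2 (North, South vs Route-1, Route-2):
Let the inspector play North with probability p. Expected payoff against Route-1: 2p + 6(1−p) = −4p + 6; against Route-2: 6p + 3(1−p) = 3p + 3.
Setting these equal: −4p + 6 = 3p + 3 ⇒ −7p = -3 ⇒ p = 3/7, and the value is (-4)·(3/7) + 6 = 30/7.
For the smuggler: with q = P(Route-1), equating North's and South's payoffs gives −4q + 6 = 3q + 3 ⇒ q = 3/7.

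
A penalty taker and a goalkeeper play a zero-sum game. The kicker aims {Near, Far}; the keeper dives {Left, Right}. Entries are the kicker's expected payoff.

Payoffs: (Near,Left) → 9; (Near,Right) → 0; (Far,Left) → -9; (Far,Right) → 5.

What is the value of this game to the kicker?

Row minima: Near → 0, Far → -9; maximin = 0.
Column maxima: Left → 9, Right → 5; minimax = 5.
0 ≠ 5, so there is no saddle point; optimal play is mixed.
Let the kicker play Near with probability p. Expected payoff against Left: 9p + (-9)(1−p) = 18p − 9; against Right: 0p + 5(1−p) = −5p + 5.
Setting these equal: 18p − 9 = −5p + 5 ⇒ 23p = 14 ⇒ p = 14/23, and the value is (18)·(14/23) − 9 = 45/23.
For the keeper: with q = P(Left), equating Near's and Far's payoffs gives 9q = −14q + 5 ⇒ q = 5/23.

45/23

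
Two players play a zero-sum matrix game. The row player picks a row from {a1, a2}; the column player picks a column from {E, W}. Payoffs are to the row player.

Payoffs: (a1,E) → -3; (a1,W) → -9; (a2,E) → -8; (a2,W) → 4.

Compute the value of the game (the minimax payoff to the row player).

Row minima: a1 → -9, a2 → -8; maximin = -8.
Column maxima: E → -3, W → 4; minimax = -3.
-8 ≠ -3, so there is no saddle point; optimal play is mixed.
Let the row player play a1 with probability p. Expected payoff against E: (-3)p + (-8)(1−p) = 5p − 8; against W: (-9)p + 4(1−p) = −13p + 4.
Setting these equal: 5p − 8 = −13p + 4 ⇒ 18p = 12 ⇒ p = 2/3, and the value is (5)·(2/3) − 8 = -14/3.
For the column player: with q = P(E), equating a1's and a2's payoffs gives 6q − 9 = −12q + 4 ⇒ q = 13/18.

-14/3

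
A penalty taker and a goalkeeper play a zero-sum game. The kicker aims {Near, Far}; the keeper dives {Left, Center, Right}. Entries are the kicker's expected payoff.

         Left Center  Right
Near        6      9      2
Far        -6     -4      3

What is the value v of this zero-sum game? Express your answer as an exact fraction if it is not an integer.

Row minima: Near → 2, Far → -6; maximin = 2.
Column maxima: Left → 6, Center → 9, Right → 3; minimax = 3.
2 ≠ 3, so there is no saddle point; optimal play is mixed.
Center is strictly dominated by Left (it gives the kicker strictly more in every row), so the keeper never plays it.
On the remaining 2×2 (Near, Far vs Left, Right):
Let the kicker play Near with probability p. Expected payoff against Left: 6p + (-6)(1−p) = 12p − 6; against Right: 2p + 3(1−p) = −p + 3.
Setting these equal: 12p − 6 = −p + 3 ⇒ 13p = 9 ⇒ p = 9/13, and the value is (12)·(9/13) − 6 = 30/13.
For the keeper: with q = P(Left), equating Near's and Far's payoffs gives 4q + 2 = −9q + 3 ⇒ q = 1/13.

30/13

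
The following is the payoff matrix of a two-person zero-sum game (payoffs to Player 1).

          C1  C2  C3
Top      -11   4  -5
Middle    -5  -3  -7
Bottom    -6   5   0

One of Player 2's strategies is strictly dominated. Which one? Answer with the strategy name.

C1 holds Player 1's payoff strictly below C2 in every row: -11 < 4, -5 < -3, -6 < 5.
So C2 is strictly dominated for Player 2.

C2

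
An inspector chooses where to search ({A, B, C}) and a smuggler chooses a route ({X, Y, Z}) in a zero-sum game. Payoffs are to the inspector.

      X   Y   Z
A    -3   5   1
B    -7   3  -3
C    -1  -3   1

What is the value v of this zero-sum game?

Row minima: A → -3, B → -7, C → -3; maximin = -3.
Column maxima: X → -1, Y → 5, Z → 1; minimax = -1.
-3 ≠ -1, so there is no saddle point; optimal play is mixed.
B is strictly dominated by A, so the inspector never plays it.
Z is strictly dominated by X (it gives the inspector strictly more in every row), so the smuggler never plays it.
On the remaining 2×2 (A, C vs X, Y):
Let the inspector play A with probability p. Expected payoff against X: (-3)p + (-1)(1−p) = −2p − 1; against Y: 5p + (-3)(1−p) = 8p − 3.
Setting these equal: −2p − 1 = 8p − 3 ⇒ −10p = -2 ⇒ p = 1/5, and the value is (-2)·(1/5) − 1 = -7/5.
For the smuggler: with q = P(X), equating A's and C's payoffs gives −8q + 5 = 2q − 3 ⇒ q = 4/5.

-7/5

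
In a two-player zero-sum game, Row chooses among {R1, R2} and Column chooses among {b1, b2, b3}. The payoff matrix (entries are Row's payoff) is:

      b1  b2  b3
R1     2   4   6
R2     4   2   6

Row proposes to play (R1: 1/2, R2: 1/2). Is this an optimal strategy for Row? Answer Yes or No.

Against b1 this mix gives (1/2)·2 + (1/2)·4 = 3.
Against b2 this mix gives (1/2)·4 + (1/2)·2 = 3.
Against b3 this mix gives (1/2)·6 + (1/2)·6 = 6.
All of Column's active replies (b1, b2) yield 3, and no column does worse for Row. The mix makes Column indifferent and guarantees 3, so it is optimal.

Yes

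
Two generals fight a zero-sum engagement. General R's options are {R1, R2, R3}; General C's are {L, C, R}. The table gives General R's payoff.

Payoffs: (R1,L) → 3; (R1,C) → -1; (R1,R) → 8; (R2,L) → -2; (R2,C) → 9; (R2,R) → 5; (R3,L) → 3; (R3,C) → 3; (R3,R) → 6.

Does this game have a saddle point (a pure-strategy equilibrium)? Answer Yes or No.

Row minima: R1 → -1, R2 → -2, R3 → 3; maximin = 3.
Column maxima: L → 3, C → 9, R → 8; minimax = 3.
maximin = minimax = 3, so a saddle point exists.

Yes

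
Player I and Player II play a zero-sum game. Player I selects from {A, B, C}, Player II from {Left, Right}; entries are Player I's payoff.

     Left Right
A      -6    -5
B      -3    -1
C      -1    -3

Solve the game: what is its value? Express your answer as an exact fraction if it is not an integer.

-2

Row minima: A → -6, B → -3, C → -3; maximin = -3.
Column maxima: Left → -1, Right → -1; minimax = -1.
-3 ≠ -1, so there is no saddle point; optimal play is mixed.
A is strictly dominated by B, so Player I never plays it.
On the remaining 2×2 (B, C vs Left, Right):
Let Player I play B with probability p. Expected payoff against Left: (-3)p + (-1)(1−p) = −2p − 1; against Right: (-1)p + (-3)(1−p) = 2p − 3.
Setting these equal: −2p − 1 = 2p − 3 ⇒ −4p = -2 ⇒ p = 1/2, and the value is (-2)·(1/2) − 1 = -2.
For Player II: with q = P(Left), equating B's and C's payoffs gives −2q − 1 = 2q − 3 ⇒ q = 1/2.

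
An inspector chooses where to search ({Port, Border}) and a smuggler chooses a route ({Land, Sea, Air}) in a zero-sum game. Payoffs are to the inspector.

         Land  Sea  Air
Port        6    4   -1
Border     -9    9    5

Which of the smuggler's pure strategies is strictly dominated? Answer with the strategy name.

Sea

Air holds the inspector's payoff strictly below Sea in every row: -1 < 4, 5 < 9.
So Sea is strictly dominated for the smuggler.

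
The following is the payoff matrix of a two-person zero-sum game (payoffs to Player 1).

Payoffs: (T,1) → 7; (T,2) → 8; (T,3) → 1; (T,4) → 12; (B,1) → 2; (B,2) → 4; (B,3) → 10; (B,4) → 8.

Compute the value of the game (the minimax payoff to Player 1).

34/7

Row minima: T → 1, B → 2; maximin = 2.
Column maxima: 1 → 7, 2 → 8, 3 → 10, 4 → 12; minimax = 7.
2 ≠ 7, so there is no saddle point; optimal play is mixed.
2 is strictly dominated by 1 (it gives Player 1 strictly more in every row), so Player 2 never plays it.
4 is strictly dominated by 1 (it gives Player 1 strictly more in every row), so Player 2 never plays it.
On the remaining 2×2 (T, B vs 1, 3):
Let Player 1 play T with probability p. Expected payoff against 1: 7p + 2(1−p) = 5p + 2; against 3: 1p + 10(1−p) = −9p + 10.
Setting these equal: 5p + 2 = −9p + 10 ⇒ 14p = 8 ⇒ p = 4/7, and the value is (5)·(4/7) + 2 = 34/7.
For Player 2: with q = P(1), equating T's and B's payoffs gives 6q + 1 = −8q + 10 ⇒ q = 9/14.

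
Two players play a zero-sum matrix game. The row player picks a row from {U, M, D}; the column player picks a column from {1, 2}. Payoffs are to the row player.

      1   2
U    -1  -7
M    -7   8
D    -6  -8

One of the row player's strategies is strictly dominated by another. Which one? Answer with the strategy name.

D

U gives a strictly higher payoff than D against every column: -1 > -6, -7 > -8.
So D is strictly dominated and the row player never plays it.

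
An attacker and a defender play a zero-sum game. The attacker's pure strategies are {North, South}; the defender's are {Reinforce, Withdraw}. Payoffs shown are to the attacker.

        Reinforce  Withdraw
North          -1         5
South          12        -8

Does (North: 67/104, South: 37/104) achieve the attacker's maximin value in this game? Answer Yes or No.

No

Against Reinforce this mix gives (67/104)·(-1) + (37/104)·12 = 29/8.
Against Withdraw this mix gives (67/104)·5 + (37/104)·(-8) = 3/8.
The defender will play Withdraw, holding the attacker to 3/8. Shifting weight toward the row that does better against Withdraw would raise this floor (the equalizing mix achieves 2 against both Withdraw and Reinforce), so the proposed strategy is not optimal.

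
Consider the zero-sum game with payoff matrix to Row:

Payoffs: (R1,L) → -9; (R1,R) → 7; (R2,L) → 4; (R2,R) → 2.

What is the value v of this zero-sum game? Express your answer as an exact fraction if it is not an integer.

23/9

Row minima: R1 → -9, R2 → 2; maximin = 2.
Column maxima: L → 4, R → 7; minimax = 4.
2 ≠ 4, so there is no saddle point; optimal play is mixed.
Let Row play R1 with probability p. Expected payoff against L: (-9)p + 4(1−p) = −13p + 4; against R: 7p + 2(1−p) = 5p + 2.
Setting these equal: −13p + 4 = 5p + 2 ⇒ −18p = -2 ⇒ p = 1/9, and the value is (-13)·(1/9) + 4 = 23/9.
For Column: with q = P(L), equating R1's and R2's payoffs gives −16q + 7 = 2q + 2 ⇒ q = 5/18.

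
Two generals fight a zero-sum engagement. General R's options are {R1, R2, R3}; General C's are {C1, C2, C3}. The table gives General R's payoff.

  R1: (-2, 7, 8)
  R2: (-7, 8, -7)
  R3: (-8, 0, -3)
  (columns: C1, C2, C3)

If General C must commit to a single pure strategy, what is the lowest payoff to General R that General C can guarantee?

Column maxima: C1 → -2, C2 → 8, C3 → 8.
The smallest of these is -2.

-2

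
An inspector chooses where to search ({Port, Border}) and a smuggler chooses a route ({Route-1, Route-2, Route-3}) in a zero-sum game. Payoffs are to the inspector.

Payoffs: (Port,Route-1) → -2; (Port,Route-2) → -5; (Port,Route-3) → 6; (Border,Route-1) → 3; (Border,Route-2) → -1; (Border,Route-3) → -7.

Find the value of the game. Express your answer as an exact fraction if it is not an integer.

-41/17

Row minima: Port → -5, Border → -7; maximin = -5.
Column maxima: Route-1 → 3, Route-2 → -1, Route-3 → 6; minimax = -1.
-5 ≠ -1, so there is no saddle point; optimal play is mixed.
Route-1 is strictly dominated by Route-2 (it gives the inspector strictly more in every row), so the smuggler never plays it.
On the remaining 2×2 (Port, Border vs Route-2, Route-3):
Let the inspector play Port with probability p. Expected payoff against Route-2: (-5)p + (-1)(1−p) = −4p − 1; against Route-3: 6p + (-7)(1−p) = 13p − 7.
Setting these equal: −4p − 1 = 13p − 7 ⇒ −17p = -6 ⇒ p = 6/17, and the value is (-4)·(6/17) − 1 = -41/17.
For the smuggler: with q = P(Route-2), equating Port's and Border's payoffs gives −11q + 6 = 6q − 7 ⇒ q = 13/17.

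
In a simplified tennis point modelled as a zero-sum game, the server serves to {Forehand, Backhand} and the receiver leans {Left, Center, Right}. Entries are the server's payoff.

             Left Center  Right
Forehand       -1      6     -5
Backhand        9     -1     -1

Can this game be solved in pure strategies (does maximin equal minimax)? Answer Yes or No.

Row minima: Forehand → -5, Backhand → -1; maximin = -1.
Column maxima: Left → 9, Center → 6, Right → -1; minimax = -1.
maximin = minimax = -1, so a saddle point exists.

Yes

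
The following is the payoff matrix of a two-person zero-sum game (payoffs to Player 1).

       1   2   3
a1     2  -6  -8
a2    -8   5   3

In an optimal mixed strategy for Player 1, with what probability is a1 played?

Row minima: a1 → -8, a2 → -8; maximin = -8.
Column maxima: 1 → 2, 2 → 5, 3 → 3; minimax = 2.
-8 ≠ 2, so there is no saddle point; optimal play is mixed.
2 is strictly dominated by 3 (it gives Player 1 strictly more in every row), so Player 2 never plays it.
On the remaining 2×2 (a1, a2 vs 1, 3):
Let Player 1 play a1 with probability p. Expected payoff against 1: 2p + (-8)(1−p) = 10p − 8; against 3: (-8)p + 3(1−p) = −11p + 3.
Setting these equal: 10p − 8 = −11p + 3 ⇒ 21p = 11 ⇒ p = 11/21, and the value is (10)·(11/21) − 8 = -58/21.
For Player 2: with q = P(1), equating a1's and a2's payoffs gives 10q − 8 = −11q + 3 ⇒ q = 11/21.

11/21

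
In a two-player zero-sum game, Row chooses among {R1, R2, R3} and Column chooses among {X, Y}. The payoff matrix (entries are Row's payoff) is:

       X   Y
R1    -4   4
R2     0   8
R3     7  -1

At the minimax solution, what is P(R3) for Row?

Row minima: R1 → -4, R2 → 0, R3 → -1; maximin = 0.
Column maxima: X → 7, Y → 8; minimax = 7.
0 ≠ 7, so there is no saddle point; optimal play is mixed.
R1 is strictly dominated by R2, so Row never plays it.
On the remaining 2×2 (R2, R3 vs X, Y):
Let Row play R2 with probability p. Expected payoff against X: 0p + 7(1−p) = −7p + 7; against Y: 8p + (-1)(1−p) = 9p − 1.
Setting these equal: −7p + 7 = 9p − 1 ⇒ −16p = -8 ⇒ p = 1/2, and the value is (-7)·(1/2) + 7 = 7/2.
For Column: with q = P(X), equating R2's and R3's payoffs gives −8q + 8 = 8q − 1 ⇒ q = 9/16.

1/2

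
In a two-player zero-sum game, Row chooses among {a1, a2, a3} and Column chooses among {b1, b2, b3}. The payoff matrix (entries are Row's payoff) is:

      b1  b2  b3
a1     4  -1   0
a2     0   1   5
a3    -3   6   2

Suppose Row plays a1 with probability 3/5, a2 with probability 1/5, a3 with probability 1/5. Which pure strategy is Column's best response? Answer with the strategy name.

b2

If Column plays b1, Row's expected payoff is (3/5)·4 + (1/5)·0 + (1/5)·(-3) = 9/5.
If Column plays b2, Row's expected payoff is (3/5)·(-1) + (1/5)·1 + (1/5)·6 = 4/5.
If Column plays b3, Row's expected payoff is (3/5)·0 + (1/5)·5 + (1/5)·2 = 7/5.
Column minimizes Row's payoff; the smallest is 4/5, so the best response is b2.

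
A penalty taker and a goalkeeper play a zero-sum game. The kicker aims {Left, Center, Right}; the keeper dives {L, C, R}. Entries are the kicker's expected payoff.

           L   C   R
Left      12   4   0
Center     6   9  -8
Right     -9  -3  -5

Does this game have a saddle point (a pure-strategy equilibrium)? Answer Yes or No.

Yes

Row minima: Left → 0, Center → -8, Right → -9; maximin = 0.
Column maxima: L → 12, C → 9, R → 0; minimax = 0.
maximin = minimax = 0, so a saddle point exists.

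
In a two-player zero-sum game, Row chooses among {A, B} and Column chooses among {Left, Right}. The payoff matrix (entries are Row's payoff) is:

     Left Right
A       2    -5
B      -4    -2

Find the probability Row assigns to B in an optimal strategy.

Row minima: A → -5, B → -4; maximin = -4.
Column maxima: Left → 2, Right → -2; minimax = -2.
-4 ≠ -2, so there is no saddle point; optimal play is mixed.
Let Row play A with probability p. Expected payoff against Left: 2p + (-4)(1−p) = 6p − 4; against Right: (-5)p + (-2)(1−p) = −3p − 2.
Setting these equal: 6p − 4 = −3p − 2 ⇒ 9p = 2 ⇒ p = 2/9, and the value is (6)·(2/9) − 4 = -8/3.
For Column: with q = P(Left), equating A's and B's payoffs gives 7q − 5 = −2q − 2 ⇒ q = 1/3.

7/9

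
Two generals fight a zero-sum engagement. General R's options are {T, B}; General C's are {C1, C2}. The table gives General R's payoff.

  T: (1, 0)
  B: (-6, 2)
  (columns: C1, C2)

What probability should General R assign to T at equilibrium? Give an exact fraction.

Row minima: T → 0, B → -6; maximin = 0.
Column maxima: C1 → 1, C2 → 2; minimax = 1.
0 ≠ 1, so there is no saddle point; optimal play is mixed.
Let General R play T with probability p. Expected payoff against C1: 1p + (-6)(1−p) = 7p − 6; against C2: 0p + 2(1−p) = −2p + 2.
Setting these equal: 7p − 6 = −2p + 2 ⇒ 9p = 8 ⇒ p = 8/9, and the value is (7)·(8/9) − 6 = 2/9.
For General C: with q = P(C1), equating T's and B's payoffs gives q = −8q + 2 ⇒ q = 2/9.

8/9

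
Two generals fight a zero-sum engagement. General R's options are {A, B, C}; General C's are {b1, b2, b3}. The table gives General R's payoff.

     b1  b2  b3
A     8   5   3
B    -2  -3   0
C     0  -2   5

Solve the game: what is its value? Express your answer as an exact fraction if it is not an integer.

31/9

Row minima: A → 3, B → -3, C → -2; maximin = 3.
Column maxima: b1 → 8, b2 → 5, b3 → 5; minimax = 5.
3 ≠ 5, so there is no saddle point; optimal play is mixed.
B is strictly dominated by A, so General R never plays it.
b1 is strictly dominated by b2 (it gives General R strictly more in every row), so General C never plays it.
On the remaining 2×2 (A, C vs b2, b3):
Let General R play A with probability p. Expected payoff against b2: 5p + (-2)(1−p) = 7p − 2; against b3: 3p + 5(1−p) = −2p + 5.
Setting these equal: 7p − 2 = −2p + 5 ⇒ 9p = 7 ⇒ p = 7/9, and the value is (7)·(7/9) − 2 = 31/9.
For General C: with q = P(b2), equating A's and C's payoffs gives 2q + 3 = −7q + 5 ⇒ q = 2/9.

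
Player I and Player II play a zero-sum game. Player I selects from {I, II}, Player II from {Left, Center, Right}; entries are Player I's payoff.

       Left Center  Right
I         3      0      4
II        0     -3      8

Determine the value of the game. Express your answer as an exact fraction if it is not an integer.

Row minima: I → 0, II → -3; maximin = 0.
Column maxima: Left → 3, Center → 0, Right → 8; minimax = 0.
Since maximin = minimax = 0, there is a saddle point and the value is 0.

0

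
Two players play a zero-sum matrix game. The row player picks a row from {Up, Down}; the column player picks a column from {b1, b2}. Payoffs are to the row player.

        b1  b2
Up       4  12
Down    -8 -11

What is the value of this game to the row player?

Row minima: Up → 4, Down → -11; maximin = 4.
Column maxima: b1 → 4, b2 → 12; minimax = 4.
Since maximin = minimax = 4, there is a saddle point and the value is 4.

4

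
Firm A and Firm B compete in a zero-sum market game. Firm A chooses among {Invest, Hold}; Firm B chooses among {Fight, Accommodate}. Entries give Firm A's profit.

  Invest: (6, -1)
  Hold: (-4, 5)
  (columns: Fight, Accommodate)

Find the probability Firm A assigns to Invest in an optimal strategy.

Row minima: Invest → -1, Hold → -4; maximin = -1.
Column maxima: Fight → 6, Accommodate → 5; minimax = 5.
-1 ≠ 5, so there is no saddle point; optimal play is mixed.
Let Firm A play Invest with probability p. Expected payoff against Fight: 6p + (-4)(1−p) = 10p − 4; against Accommodate: (-1)p + 5(1−p) = −6p + 5.
Setting these equal: 10p − 4 = −6p + 5 ⇒ 16p = 9 ⇒ p = 9/16, and the value is (10)·(9/16) − 4 = 13/8.
For Firm B: with q = P(Fight), equating Invest's and Hold's payoffs gives 7q − 1 = −9q + 5 ⇒ q = 3/8.

9/16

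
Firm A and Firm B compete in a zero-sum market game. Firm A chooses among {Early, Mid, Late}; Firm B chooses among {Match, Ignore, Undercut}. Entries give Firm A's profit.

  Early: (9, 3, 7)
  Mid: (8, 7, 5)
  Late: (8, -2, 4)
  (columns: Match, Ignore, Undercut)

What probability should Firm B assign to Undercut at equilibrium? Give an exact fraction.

Row minima: Early → 3, Mid → 5, Late → -2; maximin = 5.
Column maxima: Match → 9, Ignore → 7, Undercut → 7; minimax = 7.
5 ≠ 7, so there is no saddle point; optimal play is mixed.
Late is strictly dominated by Early, so Firm A never plays it.
Match is strictly dominated by Ignore (it gives Firm A strictly more in every row), so Firm B never plays it.
On the remaining 2×2 (Early, Mid vs Ignore, Undercut):
Let Firm A play Early with probability p. Expected payoff against Ignore: 3p + 7(1−p) = −4p + 7; against Undercut: 7p + 5(1−p) = 2p + 5.
Setting these equal: −4p + 7 = 2p + 5 ⇒ −6p = -2 ⇒ p = 1/3, and the value is (-4)·(1/3) + 7 = 17/3.
For Firm B: with q = P(Ignore), equating Early's and Mid's payoffs gives −4q + 7 = 2q + 5 ⇒ q = 1/3.

2/3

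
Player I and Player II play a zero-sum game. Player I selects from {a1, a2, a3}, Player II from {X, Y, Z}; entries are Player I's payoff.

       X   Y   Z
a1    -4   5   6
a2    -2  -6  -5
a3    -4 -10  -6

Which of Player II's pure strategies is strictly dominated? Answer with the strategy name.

Z

Y holds Player I's payoff strictly below Z in every row: 5 < 6, -6 < -5, -10 < -6.
So Z is strictly dominated for Player II.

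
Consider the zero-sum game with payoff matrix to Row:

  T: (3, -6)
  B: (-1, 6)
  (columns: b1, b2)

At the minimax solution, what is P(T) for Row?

Row minima: T → -6, B → -1; maximin = -1.
Column maxima: b1 → 3, b2 → 6; minimax = 3.
-1 ≠ 3, so there is no saddle point; optimal play is mixed.
Let Row play T with probability p. Expected payoff against b1: 3p + (-1)(1−p) = 4p − 1; against b2: (-6)p + 6(1−p) = −12p + 6.
Setting these equal: 4p − 1 = −12p + 6 ⇒ 16p = 7 ⇒ p = 7/16, and the value is (4)·(7/16) − 1 = 3/4.
For Column: with q = P(b1), equating T's and B's payoffs gives 9q − 6 = −7q + 6 ⇒ q = 3/4.

7/16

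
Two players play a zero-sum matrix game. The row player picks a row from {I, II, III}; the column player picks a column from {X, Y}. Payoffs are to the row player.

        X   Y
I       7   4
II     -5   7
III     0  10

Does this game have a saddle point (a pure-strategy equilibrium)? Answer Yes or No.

No

Row minima: I → 4, II → -5, III → 0; maximin = 4.
Column maxima: X → 7, Y → 10; minimax = 7.
4 ≠ 7, so no pure-strategy equilibrium exists.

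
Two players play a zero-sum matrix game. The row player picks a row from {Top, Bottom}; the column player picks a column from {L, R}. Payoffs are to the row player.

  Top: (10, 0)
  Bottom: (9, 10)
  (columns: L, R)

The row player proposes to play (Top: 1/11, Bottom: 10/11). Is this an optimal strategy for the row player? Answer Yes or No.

Against L this mix gives (1/11)·10 + (10/11)·9 = 100/11.
Against R this mix gives (1/11)·0 + (10/11)·10 = 100/11.
All of the column player's active replies (L, R) yield 100/11, and no column does worse for the row player. The mix makes the column player indifferent and guarantees 100/11, so it is optimal.

Yes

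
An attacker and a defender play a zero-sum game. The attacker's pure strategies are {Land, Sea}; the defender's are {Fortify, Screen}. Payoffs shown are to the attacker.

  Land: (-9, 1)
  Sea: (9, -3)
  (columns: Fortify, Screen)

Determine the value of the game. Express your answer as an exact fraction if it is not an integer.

-9/11

Row minima: Land → -9, Sea → -3; maximin = -3.
Column maxima: Fortify → 9, Screen → 1; minimax = 1.
-3 ≠ 1, so there is no saddle point; optimal play is mixed.
Let the attacker play Land with probability p. Expected payoff against Fortify: (-9)p + 9(1−p) = −18p + 9; against Screen: 1p + (-3)(1−p) = 4p − 3.
Setting these equal: −18p + 9 = 4p − 3 ⇒ −22p = -12 ⇒ p = 6/11, and the value is (-18)·(6/11) + 9 = -9/11.
For the defender: with q = P(Fortify), equating Land's and Sea's payoffs gives −10q + 1 = 12q − 3 ⇒ q = 2/11.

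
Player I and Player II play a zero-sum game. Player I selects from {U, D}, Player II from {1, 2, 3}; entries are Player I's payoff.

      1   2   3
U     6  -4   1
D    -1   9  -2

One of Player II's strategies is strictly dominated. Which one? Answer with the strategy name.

3 holds Player I's payoff strictly below 1 in every row: 1 < 6, -2 < -1.
So 1 is strictly dominated for Player II.

1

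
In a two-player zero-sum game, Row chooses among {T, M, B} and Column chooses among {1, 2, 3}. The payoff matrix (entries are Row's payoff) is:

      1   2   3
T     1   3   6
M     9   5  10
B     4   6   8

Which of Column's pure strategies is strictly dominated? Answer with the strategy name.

3

1 holds Row's payoff strictly below 3 in every row: 1 < 6, 9 < 10, 4 < 8.
So 3 is strictly dominated for Column.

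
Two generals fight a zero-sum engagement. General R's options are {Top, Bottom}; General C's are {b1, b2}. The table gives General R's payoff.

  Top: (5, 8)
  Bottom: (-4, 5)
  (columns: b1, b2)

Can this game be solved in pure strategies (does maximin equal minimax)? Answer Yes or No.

Row minima: Top → 5, Bottom → -4; maximin = 5.
Column maxima: b1 → 5, b2 → 8; minimax = 5.
maximin = minimax = 5, so a saddle point exists.

Yes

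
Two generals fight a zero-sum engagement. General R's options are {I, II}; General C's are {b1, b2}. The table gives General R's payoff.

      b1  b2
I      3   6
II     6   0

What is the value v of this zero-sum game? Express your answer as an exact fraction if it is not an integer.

Row minima: I → 3, II → 0; maximin = 3.
Column maxima: b1 → 6, b2 → 6; minimax = 6.
3 ≠ 6, so there is no saddle point; optimal play is mixed.
Let General R play I with probability p. Expected payoff against b1: 3p + 6(1−p) = −3p + 6; against b2: 6p + 0(1−p) = 6p.
Setting these equal: −3p + 6 = 6p ⇒ −9p = -6 ⇒ p = 2/3, and the value is (-3)·(2/3) + 6 = 4.
For General C: with q = P(b1), equating I's and II's payoffs gives −3q + 6 = 6q ⇒ q = 2/3.

4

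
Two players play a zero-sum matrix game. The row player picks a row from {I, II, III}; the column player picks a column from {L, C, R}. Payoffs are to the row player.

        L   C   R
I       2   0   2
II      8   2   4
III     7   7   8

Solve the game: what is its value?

7

Row minima: I → 0, II → 2, III → 7; maximin = 7.
Column maxima: L → 8, C → 7, R → 8; minimax = 7.
Since maximin = minimax = 7, there is a saddle point and the value is 7.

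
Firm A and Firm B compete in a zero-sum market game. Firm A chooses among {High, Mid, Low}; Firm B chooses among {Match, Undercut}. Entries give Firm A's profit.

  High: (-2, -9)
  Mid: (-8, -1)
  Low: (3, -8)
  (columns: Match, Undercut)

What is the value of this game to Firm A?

Row minima: High → -9, Mid → -8, Low → -8; maximin = -8.
Column maxima: Match → 3, Undercut → -1; minimax = -1.
-8 ≠ -1, so there is no saddle point; optimal play is mixed.
High is strictly dominated by Low, so Firm A never plays it.
On the remaining 2×2 (Mid, Low vs Match, Undercut):
Let Firm A play Mid with probability p. Expected payoff against Match: (-8)p + 3(1−p) = −11p + 3; against Undercut: (-1)p + (-8)(1−p) = 7p − 8.
Setting these equal: −11p + 3 = 7p − 8 ⇒ −18p = -11 ⇒ p = 11/18, and the value is (-11)·(11/18) + 3 = -67/18.
For Firm B: with q = P(Match), equating Mid's and Low's payoffs gives −7q − 1 = 11q − 8 ⇒ q = 7/18.

-67/18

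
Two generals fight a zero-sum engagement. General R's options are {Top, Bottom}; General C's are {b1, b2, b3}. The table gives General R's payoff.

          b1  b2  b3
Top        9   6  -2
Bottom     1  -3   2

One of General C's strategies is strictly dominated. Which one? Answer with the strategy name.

b2 holds General R's payoff strictly below b1 in every row: 6 < 9, -3 < 1.
So b1 is strictly dominated for General C.

b1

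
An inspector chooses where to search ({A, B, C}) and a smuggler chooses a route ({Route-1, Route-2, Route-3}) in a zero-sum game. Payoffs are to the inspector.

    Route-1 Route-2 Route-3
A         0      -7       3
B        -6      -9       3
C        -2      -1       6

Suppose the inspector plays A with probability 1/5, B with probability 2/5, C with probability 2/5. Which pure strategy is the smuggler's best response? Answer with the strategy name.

If the smuggler plays Route-1, the inspector's expected payoff is (1/5)·0 + (2/5)·(-6) + (2/5)·(-2) = -16/5.
If the smuggler plays Route-2, the inspector's expected payoff is (1/5)·(-7) + (2/5)·(-9) + (2/5)·(-1) = -27/5.
If the smuggler plays Route-3, the inspector's expected payoff is (1/5)·3 + (2/5)·3 + (2/5)·6 = 21/5.
The smuggler minimizes the inspector's payoff; the smallest is -27/5, so the best response is Route-2.

Route-2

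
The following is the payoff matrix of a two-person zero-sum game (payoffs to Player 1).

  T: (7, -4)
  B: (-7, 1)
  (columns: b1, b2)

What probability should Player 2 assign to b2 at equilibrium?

14/19

Row minima: T → -4, B → -7; maximin = -4.
Column maxima: b1 → 7, b2 → 1; minimax = 1.
-4 ≠ 1, so there is no saddle point; optimal play is mixed.
Let Player 1 play T with probability p. Expected payoff against b1: 7p + (-7)(1−p) = 14p − 7; against b2: (-4)p + 1(1−p) = −5p + 1.
Setting these equal: 14p − 7 = −5p + 1 ⇒ 19p = 8 ⇒ p = 8/19, and the value is (14)·(8/19) − 7 = -21/19.
For Player 2: with q = P(b1), equating T's and B's payoffs gives 11q − 4 = −8q + 1 ⇒ q = 5/19.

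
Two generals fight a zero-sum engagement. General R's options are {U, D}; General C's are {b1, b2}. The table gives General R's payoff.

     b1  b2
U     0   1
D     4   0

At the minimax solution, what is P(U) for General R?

4/5

Row minima: U → 0, D → 0; maximin = 0.
Column maxima: b1 → 4, b2 → 1; minimax = 1.
0 ≠ 1, so there is no saddle point; optimal play is mixed.
Let General R play U with probability p. Expected payoff against b1: 0p + 4(1−p) = −4p + 4; against b2: 1p + 0(1−p) = p.
Setting these equal: −4p + 4 = p ⇒ −5p = -4 ⇒ p = 4/5, and the value is (-4)·(4/5) + 4 = 4/5.
For General C: with q = P(b1), equating U's and D's payoffs gives −q + 1 = 4q ⇒ q = 1/5.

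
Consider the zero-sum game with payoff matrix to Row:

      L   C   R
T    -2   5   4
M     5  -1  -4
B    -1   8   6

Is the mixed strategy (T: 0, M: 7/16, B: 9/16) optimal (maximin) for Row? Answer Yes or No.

Yes

Against L this mix gives (7/16)·5 + (9/16)·(-1) = 13/8.
Against C this mix gives (7/16)·(-1) + (9/16)·8 = 65/16.
Against R this mix gives (7/16)·(-4) + (9/16)·6 = 13/8.
All of Column's active replies (L, R) yield 13/8, and no column does worse for Row. The mix makes Column indifferent and guarantees 13/8, so it is optimal.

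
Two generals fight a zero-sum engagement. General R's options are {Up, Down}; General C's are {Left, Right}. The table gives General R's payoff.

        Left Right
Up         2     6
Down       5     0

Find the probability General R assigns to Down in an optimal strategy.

4/9

Row minima: Up → 2, Down → 0; maximin = 2.
Column maxima: Left → 5, Right → 6; minimax = 5.
2 ≠ 5, so there is no saddle point; optimal play is mixed.
Let General R play Up with probability p. Expected payoff against Left: 2p + 5(1−p) = −3p + 5; against Right: 6p + 0(1−p) = 6p.
Setting these equal: −3p + 5 = 6p ⇒ −9p = -5 ⇒ p = 5/9, and the value is (-3)·(5/9) + 5 = 10/3.
For General C: with q = P(Left), equating Up's and Down's payoffs gives −4q + 6 = 5q ⇒ q = 2/3.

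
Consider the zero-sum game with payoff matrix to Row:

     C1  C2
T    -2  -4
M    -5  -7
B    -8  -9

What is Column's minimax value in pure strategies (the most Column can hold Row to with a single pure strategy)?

Column maxima: C1 → -2, C2 → -4.
The smallest of these is -4.

-4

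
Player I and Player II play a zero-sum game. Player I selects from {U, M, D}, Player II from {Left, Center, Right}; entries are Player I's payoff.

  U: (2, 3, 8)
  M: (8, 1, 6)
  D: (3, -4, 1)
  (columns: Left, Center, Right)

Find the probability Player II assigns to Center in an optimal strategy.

3/4

Row minima: U → 2, M → 1, D → -4; maximin = 2.
Column maxima: Left → 8, Center → 3, Right → 8; minimax = 3.
2 ≠ 3, so there is no saddle point; optimal play is mixed.
D is strictly dominated by M, so Player I never plays it.
Right is strictly dominated by Center (it gives Player I strictly more in every row), so Player II never plays it.
On the remaining 2×2 (U, M vs Left, Center):
Let Player I play U with probability p. Expected payoff against Left: 2p + 8(1−p) = −6p + 8; against Center: 3p + 1(1−p) = 2p + 1.
Setting these equal: −6p + 8 = 2p + 1 ⇒ −8p = -7 ⇒ p = 7/8, and the value is (-6)·(7/8) + 8 = 11/4.
For Player II: with q = P(Left), equating U's and M's payoffs gives −q + 3 = 7q + 1 ⇒ q = 1/4.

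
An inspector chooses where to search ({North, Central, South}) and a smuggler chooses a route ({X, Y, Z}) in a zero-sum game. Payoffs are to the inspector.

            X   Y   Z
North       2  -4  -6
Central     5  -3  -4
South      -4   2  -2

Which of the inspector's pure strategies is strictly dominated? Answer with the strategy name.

Central gives a strictly higher payoff than North against every column: 5 > 2, -3 > -4, -4 > -6.
So North is strictly dominated and the inspector never plays it.

North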